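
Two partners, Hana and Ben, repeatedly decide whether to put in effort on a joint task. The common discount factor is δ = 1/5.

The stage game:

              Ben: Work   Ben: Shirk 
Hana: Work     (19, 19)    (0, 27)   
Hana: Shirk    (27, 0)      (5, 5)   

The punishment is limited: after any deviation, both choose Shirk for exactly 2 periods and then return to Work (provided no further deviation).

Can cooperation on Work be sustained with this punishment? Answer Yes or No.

No

A one-shot deviation gives 27 now, then 5 for 2 periods, then back to 19.
Gain from deviating: (27−19) today; loss: (19−5) in each of the next 2 periods.
No-deviation condition: (19−5)(δ+…+δ^2) ≥ 27−19, i.e. δ+…+δ^2 ≥ 4/7.
At δ = 1/5: δ+…+δ^2 = 0.2400 < 0.5714.
So cooperation is not sustainable.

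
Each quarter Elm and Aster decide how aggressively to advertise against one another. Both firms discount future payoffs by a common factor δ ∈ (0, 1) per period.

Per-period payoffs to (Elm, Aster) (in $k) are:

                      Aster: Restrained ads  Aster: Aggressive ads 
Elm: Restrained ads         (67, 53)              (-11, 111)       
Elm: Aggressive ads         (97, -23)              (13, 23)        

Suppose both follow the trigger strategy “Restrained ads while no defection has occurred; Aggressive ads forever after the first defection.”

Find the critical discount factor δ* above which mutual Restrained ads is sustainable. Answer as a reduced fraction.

Elm's threshold: (97−67)/(97−13) = 5/14.
Aster's threshold: (111−53)/(111−23) = 29/44.
5/14 < 29/44, so Aster binds and δ* = 29/44.

29/44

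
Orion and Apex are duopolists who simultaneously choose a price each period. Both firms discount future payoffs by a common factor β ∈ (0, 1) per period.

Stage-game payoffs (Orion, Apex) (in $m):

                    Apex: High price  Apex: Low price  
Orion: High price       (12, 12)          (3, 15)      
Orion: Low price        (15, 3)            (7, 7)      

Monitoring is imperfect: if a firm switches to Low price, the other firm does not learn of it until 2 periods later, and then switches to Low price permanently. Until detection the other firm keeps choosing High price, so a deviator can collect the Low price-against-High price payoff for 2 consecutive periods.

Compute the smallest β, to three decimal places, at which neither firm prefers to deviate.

0.612

Deviating for the 2 undetected periods gains 15−12 = 3 per period over cooperation, then loses 12−7 = 5 per period forever once punishment starts.
Gain: 3(1 + β + … + β^1); loss: 5·β^2/(1−β).
No profitable deviation ⇔ 3(1−β^2) ≤ 5·β^2, i.e. β^2 ≥ 3/(3+5) = 3/8.
Hence β ≥ (3/8)^(1/2) ≈ 0.612.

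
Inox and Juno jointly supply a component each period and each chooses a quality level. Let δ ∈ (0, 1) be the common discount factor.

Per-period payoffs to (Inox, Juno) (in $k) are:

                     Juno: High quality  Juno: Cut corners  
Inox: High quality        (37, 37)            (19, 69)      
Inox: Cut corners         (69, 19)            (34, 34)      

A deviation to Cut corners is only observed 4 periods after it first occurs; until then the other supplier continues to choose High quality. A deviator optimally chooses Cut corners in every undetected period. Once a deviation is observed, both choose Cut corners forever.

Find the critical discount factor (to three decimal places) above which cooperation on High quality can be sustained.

0.978

A deviator earns 69 for 4 periods, then 34 forever; cooperating earns 37 forever. Multiplying the IC by (1−δ):
37 ≥ 69(1−δ^4) + 34δ^4, so 35·δ^4 ≥ 32 and δ^4 ≥ 32/35.
δ ≥ (32/35)^(1/4) ≈ 0.978.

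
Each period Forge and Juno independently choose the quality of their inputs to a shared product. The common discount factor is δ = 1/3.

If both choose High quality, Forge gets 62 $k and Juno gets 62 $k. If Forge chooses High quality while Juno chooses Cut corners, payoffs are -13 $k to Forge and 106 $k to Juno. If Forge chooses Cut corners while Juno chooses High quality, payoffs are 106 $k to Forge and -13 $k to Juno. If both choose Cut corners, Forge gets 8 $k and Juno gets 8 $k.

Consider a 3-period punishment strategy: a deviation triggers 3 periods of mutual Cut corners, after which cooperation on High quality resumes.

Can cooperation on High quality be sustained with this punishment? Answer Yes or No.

IC: δ+…+δ^3 ≥ (106−62)/(62−8) = 22/27.
At δ = 1/3: partial sum = 0.4815 < 0.8148. Cooperation not sustainable.

No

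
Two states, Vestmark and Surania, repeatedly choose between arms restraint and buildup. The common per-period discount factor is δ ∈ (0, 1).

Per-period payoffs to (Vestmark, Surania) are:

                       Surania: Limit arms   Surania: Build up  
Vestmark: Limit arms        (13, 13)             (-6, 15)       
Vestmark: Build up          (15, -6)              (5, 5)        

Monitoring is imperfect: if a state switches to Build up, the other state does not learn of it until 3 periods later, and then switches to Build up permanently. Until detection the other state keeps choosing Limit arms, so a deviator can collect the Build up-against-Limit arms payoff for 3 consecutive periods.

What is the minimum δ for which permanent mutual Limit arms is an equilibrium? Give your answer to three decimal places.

0.585

Deviating for the 3 undetected periods gains 15−13 = 2 per period over cooperation, then loses 13−5 = 8 per period forever once punishment starts.
Gain: 2(1 + δ + … + δ^2); loss: 8·δ^3/(1−δ).
No profitable deviation ⇔ 2(1−δ^3) ≤ 8·δ^3, i.e. δ^3 ≥ 2/(2+8) = 1/5.
Hence δ ≥ (1/5)^(1/3) ≈ 0.585.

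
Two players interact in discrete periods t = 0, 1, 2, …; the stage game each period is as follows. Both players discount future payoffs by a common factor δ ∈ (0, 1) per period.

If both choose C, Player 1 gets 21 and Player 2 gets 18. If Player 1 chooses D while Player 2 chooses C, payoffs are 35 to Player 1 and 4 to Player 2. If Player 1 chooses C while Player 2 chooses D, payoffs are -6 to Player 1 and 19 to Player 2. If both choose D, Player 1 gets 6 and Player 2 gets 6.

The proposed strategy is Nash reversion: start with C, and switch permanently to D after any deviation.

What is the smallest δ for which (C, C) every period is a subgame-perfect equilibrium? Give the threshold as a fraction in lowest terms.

14/29

Player 1's threshold: (35−21)/(35−6) = 14/29.
Player 2's threshold: (19−18)/(19−6) = 1/13.
14/29 > 1/13, so Player 1 binds and δ* = 14/29.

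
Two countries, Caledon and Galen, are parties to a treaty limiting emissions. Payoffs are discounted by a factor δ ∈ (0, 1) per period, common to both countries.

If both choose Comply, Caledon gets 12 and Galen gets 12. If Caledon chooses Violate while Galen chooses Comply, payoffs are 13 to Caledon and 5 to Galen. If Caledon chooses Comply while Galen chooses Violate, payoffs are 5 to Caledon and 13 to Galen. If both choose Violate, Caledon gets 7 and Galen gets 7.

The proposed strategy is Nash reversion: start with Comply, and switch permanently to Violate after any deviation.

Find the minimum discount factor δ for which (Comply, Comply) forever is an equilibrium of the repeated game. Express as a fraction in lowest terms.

1/6

Under grim trigger the critical discount factor is (T−C)/(T−P) with T = 13, C = 12, P = 7.
δ* = (13−12)/(13−7) = 1/6.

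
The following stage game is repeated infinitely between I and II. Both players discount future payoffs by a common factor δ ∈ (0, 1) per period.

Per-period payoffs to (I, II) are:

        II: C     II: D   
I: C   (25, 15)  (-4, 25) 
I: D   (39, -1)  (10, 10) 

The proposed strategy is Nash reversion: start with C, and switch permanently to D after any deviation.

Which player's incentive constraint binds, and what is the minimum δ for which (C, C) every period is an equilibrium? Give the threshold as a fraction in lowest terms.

II; δ ≥ 2/3

I: cooperation gives 25 each period; deviation gives 39 once then 10 forever.
  25/(1−δ) ≥ 39 + 10δ/(1−δ) ⇒ δ ≥ 14/29.
II: cooperation gives 15 each period; deviation gives 25 once then 10 forever.
  δ ≥ 10/15 = 2/3.
Both must hold, so the binding constraint is II's: δ ≥ 2/3.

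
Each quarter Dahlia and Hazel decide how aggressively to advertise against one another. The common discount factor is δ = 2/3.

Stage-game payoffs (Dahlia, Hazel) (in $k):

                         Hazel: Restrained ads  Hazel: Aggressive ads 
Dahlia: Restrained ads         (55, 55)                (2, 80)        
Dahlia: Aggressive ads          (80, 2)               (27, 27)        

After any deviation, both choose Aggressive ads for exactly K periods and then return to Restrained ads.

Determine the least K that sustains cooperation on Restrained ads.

IC: δ(1−δ^K)/(1−δ) ≥ (80−55)/(55−27) = 25/28.
With δ = 2/3: need 1 − δ^K ≥ 25/28·(1−2/3)/(2/3), i.e. δ^K ≤ 0.5536.
Since (2/3)^1 = 0.6667 and (2/3)^2 = 0.4444, the smallest such K is 2.

2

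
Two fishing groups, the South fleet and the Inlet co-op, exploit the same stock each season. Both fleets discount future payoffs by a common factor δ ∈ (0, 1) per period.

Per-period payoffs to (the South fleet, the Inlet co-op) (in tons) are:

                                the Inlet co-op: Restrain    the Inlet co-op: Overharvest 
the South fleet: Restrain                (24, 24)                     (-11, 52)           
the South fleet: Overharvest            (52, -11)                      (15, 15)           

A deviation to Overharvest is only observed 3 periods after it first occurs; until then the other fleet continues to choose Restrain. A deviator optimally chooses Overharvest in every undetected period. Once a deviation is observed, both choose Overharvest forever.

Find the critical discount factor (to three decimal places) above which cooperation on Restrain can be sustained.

A deviator earns 52 for 3 periods, then 15 forever; cooperating earns 24 forever. Multiplying the IC by (1−δ):
24 ≥ 52(1−δ^3) + 15δ^3, so 37·δ^3 ≥ 28 and δ^3 ≥ 28/37.
δ ≥ (28/37)^(1/3) ≈ 0.911.

0.911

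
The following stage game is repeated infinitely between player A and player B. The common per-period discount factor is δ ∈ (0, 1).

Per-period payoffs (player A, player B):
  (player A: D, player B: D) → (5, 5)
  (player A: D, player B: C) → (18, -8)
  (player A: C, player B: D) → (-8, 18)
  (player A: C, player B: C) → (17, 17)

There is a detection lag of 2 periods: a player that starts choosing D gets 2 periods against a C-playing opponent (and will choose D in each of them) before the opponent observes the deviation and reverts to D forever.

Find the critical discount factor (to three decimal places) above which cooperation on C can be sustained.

0.277

A deviator earns 18 for 2 periods, then 5 forever; cooperating earns 17 forever. Multiplying the IC by (1−δ):
17 ≥ 18(1−δ^2) + 5δ^2, so 13·δ^2 ≥ 1 and δ^2 ≥ 1/13.
δ ≥ (1/13)^(1/2) ≈ 0.277.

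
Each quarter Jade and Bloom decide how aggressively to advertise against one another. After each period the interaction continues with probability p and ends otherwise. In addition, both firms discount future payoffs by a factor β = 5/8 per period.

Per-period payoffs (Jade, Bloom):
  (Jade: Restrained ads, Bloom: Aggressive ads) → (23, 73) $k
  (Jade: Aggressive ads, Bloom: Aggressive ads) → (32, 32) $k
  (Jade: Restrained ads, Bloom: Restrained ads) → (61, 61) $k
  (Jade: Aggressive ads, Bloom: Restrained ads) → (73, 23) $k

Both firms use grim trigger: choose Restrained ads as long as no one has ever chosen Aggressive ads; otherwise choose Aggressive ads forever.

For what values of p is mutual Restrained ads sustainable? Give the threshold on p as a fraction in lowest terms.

With continuation probability p and discount β, the effective per-period discount factor is βp.
Grim-trigger IC: βp ≥ (73−61)/(73−32) = 12/41.
So p ≥ (12/41)/(5/8) = 96/205.

96/205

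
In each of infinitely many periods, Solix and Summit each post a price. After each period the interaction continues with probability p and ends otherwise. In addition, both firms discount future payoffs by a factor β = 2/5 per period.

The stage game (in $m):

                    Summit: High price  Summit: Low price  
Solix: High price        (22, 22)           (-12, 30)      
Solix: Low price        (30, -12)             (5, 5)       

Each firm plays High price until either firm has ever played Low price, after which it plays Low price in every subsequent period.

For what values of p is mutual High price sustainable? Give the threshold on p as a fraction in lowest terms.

With continuation probability p and discount β, the effective per-period discount factor is βp.
Grim-trigger IC: βp ≥ (30−22)/(30−5) = 8/25.
So p ≥ (8/25)/(2/5) = 4/5.

4/5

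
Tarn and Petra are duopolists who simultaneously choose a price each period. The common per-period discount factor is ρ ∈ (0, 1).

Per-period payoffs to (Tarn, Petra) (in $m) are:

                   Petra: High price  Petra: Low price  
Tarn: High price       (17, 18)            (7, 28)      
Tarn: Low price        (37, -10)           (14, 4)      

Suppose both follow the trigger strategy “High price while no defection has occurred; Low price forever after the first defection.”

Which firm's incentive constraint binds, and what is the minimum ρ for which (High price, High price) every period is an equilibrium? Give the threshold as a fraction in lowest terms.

Tarn's threshold: (37−17)/(37−14) = 20/23.
Petra's threshold: (28−18)/(28−4) = 5/12.
20/23 > 5/12, so Tarn binds and ρ* = 20/23.

Tarn; ρ ≥ 20/23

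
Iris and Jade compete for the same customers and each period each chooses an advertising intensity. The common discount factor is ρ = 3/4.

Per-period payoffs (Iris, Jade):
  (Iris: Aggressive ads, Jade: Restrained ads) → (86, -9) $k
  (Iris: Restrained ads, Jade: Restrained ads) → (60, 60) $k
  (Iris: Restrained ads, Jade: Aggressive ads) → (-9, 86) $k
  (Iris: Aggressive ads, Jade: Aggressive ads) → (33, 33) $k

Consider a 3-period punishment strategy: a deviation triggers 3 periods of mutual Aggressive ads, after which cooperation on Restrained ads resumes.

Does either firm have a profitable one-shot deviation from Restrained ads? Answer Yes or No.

Comparing payoff streams over the 4 periods until play realigns: cooperate → 60(1+ρ+…+ρ^3); deviate → 86 + 33(ρ+…+ρ^3).
Cooperation is sustained iff (60−33)(ρ+…+ρ^3) ≥ 86−60.
ρ+…+ρ^3 = 3/4·(1−(3/4)^3)/(1−3/4) = 1.7344, and (86−60)/(60−33) = 0.9630.
1.7344 ≥ 0.9630, so cooperation is sustainable.

No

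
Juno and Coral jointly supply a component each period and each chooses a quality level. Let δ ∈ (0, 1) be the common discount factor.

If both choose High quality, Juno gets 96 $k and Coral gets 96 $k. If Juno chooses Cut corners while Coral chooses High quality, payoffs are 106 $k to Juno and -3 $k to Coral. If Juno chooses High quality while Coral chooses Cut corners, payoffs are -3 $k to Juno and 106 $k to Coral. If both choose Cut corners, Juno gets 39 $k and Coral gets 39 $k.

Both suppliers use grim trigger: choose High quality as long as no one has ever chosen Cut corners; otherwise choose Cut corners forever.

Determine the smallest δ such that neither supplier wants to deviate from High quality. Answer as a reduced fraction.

10/67

One-period gain from deviating is 106 − 96 = 10. The loss is 96 − 39 = 57 in every subsequent period, with present value 57·δ/(1−δ).
Deviation is unprofitable when 57·δ/(1−δ) ≥ 10, i.e. δ/(1−δ) ≥ 10/57.
Equivalently δ ≥ 10/(10+57) = 10/67.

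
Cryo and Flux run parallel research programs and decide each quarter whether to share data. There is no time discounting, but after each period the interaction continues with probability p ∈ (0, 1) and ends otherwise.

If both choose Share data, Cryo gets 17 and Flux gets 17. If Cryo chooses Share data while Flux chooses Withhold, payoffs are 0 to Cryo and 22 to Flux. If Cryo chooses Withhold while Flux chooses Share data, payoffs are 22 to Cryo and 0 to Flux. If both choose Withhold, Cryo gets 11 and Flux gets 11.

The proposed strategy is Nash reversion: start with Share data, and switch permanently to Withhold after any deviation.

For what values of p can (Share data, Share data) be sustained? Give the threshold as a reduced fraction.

With no time discounting, the continuation probability p plays the role of the discount factor.
Grim-trigger IC: 17/(1−p) ≥ 22 + 11p/(1−p) ⇒ p ≥ (22−17)/(22−11) = 5/11.

5/11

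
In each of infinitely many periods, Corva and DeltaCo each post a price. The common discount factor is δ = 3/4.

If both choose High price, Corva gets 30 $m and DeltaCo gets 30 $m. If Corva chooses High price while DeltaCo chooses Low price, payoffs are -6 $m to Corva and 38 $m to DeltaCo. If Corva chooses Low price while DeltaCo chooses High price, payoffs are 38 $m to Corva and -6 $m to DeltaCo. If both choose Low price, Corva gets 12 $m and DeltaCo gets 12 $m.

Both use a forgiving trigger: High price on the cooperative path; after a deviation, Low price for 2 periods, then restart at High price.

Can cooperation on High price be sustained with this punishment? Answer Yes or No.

A one-shot deviation gives 38 now, then 12 for 2 periods, then back to 30.
Gain from deviating: (38−30) today; loss: (30−12) in each of the next 2 periods.
No-deviation condition: (30−12)(δ+…+δ^2) ≥ 38−30, i.e. δ+…+δ^2 ≥ 4/9.
At δ = 3/4: δ+…+δ^2 = 1.3125 ≥ 0.4444.
So cooperation is sustainable.

Yes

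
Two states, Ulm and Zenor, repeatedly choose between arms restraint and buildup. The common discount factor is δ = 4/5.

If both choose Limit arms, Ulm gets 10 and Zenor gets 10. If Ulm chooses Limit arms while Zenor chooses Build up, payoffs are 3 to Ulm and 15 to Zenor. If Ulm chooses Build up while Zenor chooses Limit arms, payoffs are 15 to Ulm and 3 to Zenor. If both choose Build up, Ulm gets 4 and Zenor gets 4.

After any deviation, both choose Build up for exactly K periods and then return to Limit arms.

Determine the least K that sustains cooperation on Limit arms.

No profitable deviation requires (10−4)(δ+…+δ^K) ≥ 15−10, i.e. δ+…+δ^K ≥ 5/6 ≈ 0.8333.
With δ = 4/5, the partial sums are K=1: 0.8000, K=2: 1.4400.
K = 2 is the first length at which the sum reaches 0.8333.

2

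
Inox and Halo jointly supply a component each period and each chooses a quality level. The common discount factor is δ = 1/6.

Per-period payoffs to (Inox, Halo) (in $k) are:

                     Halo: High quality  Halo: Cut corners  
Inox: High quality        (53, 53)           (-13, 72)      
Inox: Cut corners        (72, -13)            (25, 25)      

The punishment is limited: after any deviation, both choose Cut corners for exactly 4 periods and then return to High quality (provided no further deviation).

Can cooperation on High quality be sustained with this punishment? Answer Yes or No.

IC: δ+…+δ^4 ≥ (72−53)/(53−25) = 19/28.
At δ = 1/6: partial sum = 0.1998 < 0.6786. Cooperation not sustainable.

No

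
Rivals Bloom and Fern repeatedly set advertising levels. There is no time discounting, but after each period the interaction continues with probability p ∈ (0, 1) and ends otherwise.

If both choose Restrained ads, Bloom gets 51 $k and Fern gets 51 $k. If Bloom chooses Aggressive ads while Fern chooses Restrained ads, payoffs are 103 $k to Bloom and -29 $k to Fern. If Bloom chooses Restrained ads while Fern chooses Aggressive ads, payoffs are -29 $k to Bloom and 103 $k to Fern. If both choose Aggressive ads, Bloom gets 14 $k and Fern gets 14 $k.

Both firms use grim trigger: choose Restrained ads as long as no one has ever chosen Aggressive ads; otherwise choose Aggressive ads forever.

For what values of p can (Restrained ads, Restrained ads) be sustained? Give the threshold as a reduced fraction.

52/89

Expected cooperation value is 51 + p·51 + p²·51 + … = 51/(1−p); deviation gives 103 + p·14/(1−p).
51 ≥ 103(1−p) + 14p ⇒ 89p ≥ 52 ⇒ p ≥ 52/89.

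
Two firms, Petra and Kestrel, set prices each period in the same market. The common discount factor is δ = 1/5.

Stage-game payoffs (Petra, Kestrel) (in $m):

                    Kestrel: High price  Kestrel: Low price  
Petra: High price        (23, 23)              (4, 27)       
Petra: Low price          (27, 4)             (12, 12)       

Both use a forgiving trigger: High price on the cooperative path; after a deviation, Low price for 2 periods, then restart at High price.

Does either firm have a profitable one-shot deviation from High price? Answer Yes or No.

Yes

A one-shot deviation gives 27 now, then 12 for 2 periods, then back to 23.
Gain from deviating: (27−23) today; loss: (23−12) in each of the next 2 periods.
No-deviation condition: (23−12)(δ+…+δ^2) ≥ 27−23, i.e. δ+…+δ^2 ≥ 4/11.
At δ = 1/5: δ+…+δ^2 = 0.2400 < 0.3636.
So cooperation is not sustainable.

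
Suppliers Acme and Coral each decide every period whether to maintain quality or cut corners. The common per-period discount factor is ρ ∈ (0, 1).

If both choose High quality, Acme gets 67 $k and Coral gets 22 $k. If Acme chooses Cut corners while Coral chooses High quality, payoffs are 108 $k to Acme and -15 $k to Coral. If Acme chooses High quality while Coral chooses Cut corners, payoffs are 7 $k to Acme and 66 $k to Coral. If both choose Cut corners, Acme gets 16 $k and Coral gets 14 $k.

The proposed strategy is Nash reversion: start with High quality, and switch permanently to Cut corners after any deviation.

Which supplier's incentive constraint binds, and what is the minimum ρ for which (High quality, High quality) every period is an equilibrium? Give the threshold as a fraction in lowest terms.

Acme's threshold: (108−67)/(108−16) = 41/92.
Coral's threshold: (66−22)/(66−14) = 11/13.
41/92 < 11/13, so Coral binds and ρ* = 11/13.

Coral; ρ ≥ 11/13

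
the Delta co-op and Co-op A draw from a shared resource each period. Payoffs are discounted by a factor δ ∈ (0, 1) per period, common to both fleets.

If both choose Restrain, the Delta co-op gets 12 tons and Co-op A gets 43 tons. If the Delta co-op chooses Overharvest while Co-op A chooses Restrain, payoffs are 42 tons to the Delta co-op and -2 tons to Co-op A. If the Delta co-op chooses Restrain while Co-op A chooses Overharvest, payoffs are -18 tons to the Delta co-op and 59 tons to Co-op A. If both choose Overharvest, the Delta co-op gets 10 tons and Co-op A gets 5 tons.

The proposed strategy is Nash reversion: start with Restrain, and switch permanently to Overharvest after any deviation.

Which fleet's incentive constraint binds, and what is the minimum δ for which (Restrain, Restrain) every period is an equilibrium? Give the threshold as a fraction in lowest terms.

the Delta co-op; δ ≥ 15/16

For the Delta co-op: deviation gain 42−12 = 30, per-period punishment loss 12−10 = 2. IC gives δ ≥ 30/32 = 15/16.
For Co-op A: gain 16, loss 38 per period, so δ ≥ 16/54 = 8/27.
The tighter constraint is the Delta co-op's, so cooperation needs δ ≥ 15/16.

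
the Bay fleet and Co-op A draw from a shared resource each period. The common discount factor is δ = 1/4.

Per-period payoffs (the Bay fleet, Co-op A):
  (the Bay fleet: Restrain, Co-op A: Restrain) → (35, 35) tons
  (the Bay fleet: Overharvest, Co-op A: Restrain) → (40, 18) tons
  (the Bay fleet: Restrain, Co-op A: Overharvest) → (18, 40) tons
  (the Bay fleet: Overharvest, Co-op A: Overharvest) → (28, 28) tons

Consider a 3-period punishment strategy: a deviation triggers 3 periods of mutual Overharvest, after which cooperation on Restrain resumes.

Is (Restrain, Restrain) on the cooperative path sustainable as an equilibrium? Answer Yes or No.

IC: δ+…+δ^3 ≥ (40−35)/(35−28) = 5/7.
At δ = 1/4: partial sum = 0.3281 < 0.7143. Cooperation not sustainable.

No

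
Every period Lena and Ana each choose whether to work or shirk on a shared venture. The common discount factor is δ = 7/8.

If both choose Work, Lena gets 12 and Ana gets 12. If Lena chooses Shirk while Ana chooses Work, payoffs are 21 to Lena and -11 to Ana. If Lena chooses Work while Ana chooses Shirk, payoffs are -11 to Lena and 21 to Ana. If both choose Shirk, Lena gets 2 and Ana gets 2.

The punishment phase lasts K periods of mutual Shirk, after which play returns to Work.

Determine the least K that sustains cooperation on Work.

2

IC: δ(1−δ^K)/(1−δ) ≥ (21−12)/(12−2) = 9/10.
With δ = 7/8: need 1 − δ^K ≥ 9/10·(1−7/8)/(7/8), i.e. δ^K ≤ 0.8714.
Since (7/8)^1 = 0.8750 and (7/8)^2 = 0.7656, the smallest such K is 2.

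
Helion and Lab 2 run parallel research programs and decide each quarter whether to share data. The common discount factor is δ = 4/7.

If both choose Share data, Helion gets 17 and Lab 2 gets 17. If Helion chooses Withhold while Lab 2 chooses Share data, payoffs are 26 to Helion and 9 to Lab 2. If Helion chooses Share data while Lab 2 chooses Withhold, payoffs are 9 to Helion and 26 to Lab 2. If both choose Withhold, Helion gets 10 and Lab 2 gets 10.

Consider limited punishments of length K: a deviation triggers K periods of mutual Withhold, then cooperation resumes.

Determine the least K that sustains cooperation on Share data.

6

IC: δ(1−δ^K)/(1−δ) ≥ (26−17)/(17−10) = 9/7.
With δ = 4/7: need 1 − δ^K ≥ 9/7·(1−4/7)/(4/7), i.e. δ^K ≤ 0.0357.
Since (4/7)^5 = 0.0609 and (4/7)^6 = 0.0348, the smallest such K is 6.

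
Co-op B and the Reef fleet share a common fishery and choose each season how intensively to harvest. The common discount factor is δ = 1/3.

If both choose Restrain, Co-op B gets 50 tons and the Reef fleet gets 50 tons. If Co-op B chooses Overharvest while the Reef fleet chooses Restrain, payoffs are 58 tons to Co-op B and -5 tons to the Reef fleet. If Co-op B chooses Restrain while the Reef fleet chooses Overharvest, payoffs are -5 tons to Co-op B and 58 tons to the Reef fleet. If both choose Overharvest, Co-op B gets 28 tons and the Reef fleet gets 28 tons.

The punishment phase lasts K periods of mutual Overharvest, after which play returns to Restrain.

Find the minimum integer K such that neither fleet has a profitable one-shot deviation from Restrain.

No profitable deviation requires (50−28)(δ+…+δ^K) ≥ 58−50, i.e. δ+…+δ^K ≥ 4/11 ≈ 0.3636.
With δ = 1/3, the partial sums are K=1: 0.3333, K=2: 0.4444.
K = 2 is the first length at which the sum reaches 0.3636.

2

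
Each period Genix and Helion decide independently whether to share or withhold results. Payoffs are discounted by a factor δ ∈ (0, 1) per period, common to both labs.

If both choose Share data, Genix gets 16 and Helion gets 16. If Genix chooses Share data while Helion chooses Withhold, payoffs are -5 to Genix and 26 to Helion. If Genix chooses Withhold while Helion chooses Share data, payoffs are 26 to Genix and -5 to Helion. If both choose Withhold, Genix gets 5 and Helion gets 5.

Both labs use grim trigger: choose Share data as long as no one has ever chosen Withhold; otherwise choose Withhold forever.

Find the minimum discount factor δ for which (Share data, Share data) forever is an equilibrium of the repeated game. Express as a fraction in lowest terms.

10/21

Cooperation forever yields 16 each period: 16/(1−δ).
Deviating yields 26 once, then 5 forever: 26 + 5δ/(1−δ).
No profitable deviation requires 16/(1−δ) ≥ 26 + 5δ/(1−δ).
Multiplying by (1−δ): 16 ≥ 26(1−δ) + 5δ = 26 − 21δ.
So 21δ ≥ 10, i.e. δ ≥ 10/21.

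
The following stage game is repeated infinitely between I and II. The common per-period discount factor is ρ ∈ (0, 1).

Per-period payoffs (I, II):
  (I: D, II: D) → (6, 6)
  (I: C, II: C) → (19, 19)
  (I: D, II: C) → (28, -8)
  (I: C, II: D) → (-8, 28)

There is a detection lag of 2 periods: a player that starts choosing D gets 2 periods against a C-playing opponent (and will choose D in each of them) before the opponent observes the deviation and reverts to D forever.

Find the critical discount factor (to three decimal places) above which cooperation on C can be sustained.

0.640

Deviating for the 2 undetected periods gains 28−19 = 9 per period over cooperation, then loses 19−6 = 13 per period forever once punishment starts.
Gain: 9(1 + ρ + … + ρ^1); loss: 13·ρ^2/(1−ρ).
No profitable deviation ⇔ 9(1−ρ^2) ≤ 13·ρ^2, i.e. ρ^2 ≥ 9/(9+13) = 9/22.
Hence ρ ≥ (9/22)^(1/2) ≈ 0.640.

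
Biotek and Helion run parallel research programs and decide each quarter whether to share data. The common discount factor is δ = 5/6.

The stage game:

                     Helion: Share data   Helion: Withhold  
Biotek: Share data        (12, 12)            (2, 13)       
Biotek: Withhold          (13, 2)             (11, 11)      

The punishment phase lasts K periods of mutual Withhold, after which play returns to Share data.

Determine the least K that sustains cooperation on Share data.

No profitable deviation requires (12−11)(δ+…+δ^K) ≥ 13−12, i.e. δ+…+δ^K ≥ 1 ≈ 1.0000.
With δ = 5/6, the partial sums are K=1: 0.8333, K=2: 1.5278.
K = 2 is the first length at which the sum reaches 1.0000.

2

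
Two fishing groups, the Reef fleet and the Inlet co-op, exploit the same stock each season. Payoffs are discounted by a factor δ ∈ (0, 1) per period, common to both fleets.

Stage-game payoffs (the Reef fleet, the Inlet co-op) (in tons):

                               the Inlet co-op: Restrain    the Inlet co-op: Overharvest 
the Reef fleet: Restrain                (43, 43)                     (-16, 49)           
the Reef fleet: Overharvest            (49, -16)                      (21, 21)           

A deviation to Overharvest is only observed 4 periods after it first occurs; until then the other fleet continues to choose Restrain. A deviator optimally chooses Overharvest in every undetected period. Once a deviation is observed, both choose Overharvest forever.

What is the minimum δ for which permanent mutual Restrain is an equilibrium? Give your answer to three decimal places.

0.680

A deviator earns 49 for 4 periods, then 21 forever; cooperating earns 43 forever. Multiplying the IC by (1−δ):
43 ≥ 49(1−δ^4) + 21δ^4, so 28·δ^4 ≥ 6 and δ^4 ≥ 3/14.
δ ≥ (3/14)^(1/4) ≈ 0.680.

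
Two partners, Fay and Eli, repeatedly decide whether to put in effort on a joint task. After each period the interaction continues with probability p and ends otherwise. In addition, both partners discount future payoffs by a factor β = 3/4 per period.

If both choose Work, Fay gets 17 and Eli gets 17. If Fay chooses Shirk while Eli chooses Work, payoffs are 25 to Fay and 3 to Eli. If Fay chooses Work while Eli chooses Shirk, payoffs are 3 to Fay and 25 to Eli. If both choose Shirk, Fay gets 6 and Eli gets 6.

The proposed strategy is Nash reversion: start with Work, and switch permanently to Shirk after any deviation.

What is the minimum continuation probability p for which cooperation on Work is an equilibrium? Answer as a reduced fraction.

32/57

Expected continuation weight on next period's payoff is β·p = 3/4·p, which plays the role of the discount factor.
Cooperation requires 3/4·p ≥ (25−17)/(25−6) = 8/19, hence p ≥ 32/57.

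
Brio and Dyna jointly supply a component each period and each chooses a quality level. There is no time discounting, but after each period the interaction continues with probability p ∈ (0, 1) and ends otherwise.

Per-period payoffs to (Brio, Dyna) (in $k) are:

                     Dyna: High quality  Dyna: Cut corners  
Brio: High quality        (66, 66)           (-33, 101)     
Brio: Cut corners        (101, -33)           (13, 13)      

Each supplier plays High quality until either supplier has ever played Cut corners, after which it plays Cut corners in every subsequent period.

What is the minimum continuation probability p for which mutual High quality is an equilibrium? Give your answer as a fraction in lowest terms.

With no time discounting, the continuation probability p plays the role of the discount factor.
Grim-trigger IC: 66/(1−p) ≥ 101 + 13p/(1−p) ⇒ p ≥ (101−66)/(101−13) = 35/88.

35/88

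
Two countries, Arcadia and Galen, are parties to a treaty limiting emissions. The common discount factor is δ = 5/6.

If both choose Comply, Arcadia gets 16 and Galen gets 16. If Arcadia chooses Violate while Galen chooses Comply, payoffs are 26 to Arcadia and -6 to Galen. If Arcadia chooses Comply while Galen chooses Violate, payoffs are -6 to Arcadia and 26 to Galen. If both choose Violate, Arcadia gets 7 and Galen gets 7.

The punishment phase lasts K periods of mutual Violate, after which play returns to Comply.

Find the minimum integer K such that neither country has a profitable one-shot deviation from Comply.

2

No profitable deviation requires (16−7)(δ+…+δ^K) ≥ 26−16, i.e. δ+…+δ^K ≥ 10/9 ≈ 1.1111.
With δ = 5/6, the partial sums are K=1: 0.8333, K=2: 1.5278.
K = 2 is the first length at which the sum reaches 1.1111.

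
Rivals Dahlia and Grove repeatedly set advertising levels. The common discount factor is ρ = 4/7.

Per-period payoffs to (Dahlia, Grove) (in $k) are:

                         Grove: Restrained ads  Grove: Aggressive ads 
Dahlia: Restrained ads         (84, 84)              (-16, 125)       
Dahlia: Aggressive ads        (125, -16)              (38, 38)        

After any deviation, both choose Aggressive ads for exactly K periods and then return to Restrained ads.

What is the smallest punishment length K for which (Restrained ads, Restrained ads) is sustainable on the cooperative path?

2

No profitable deviation requires (84−38)(ρ+…+ρ^K) ≥ 125−84, i.e. ρ+…+ρ^K ≥ 41/46 ≈ 0.8913.
With ρ = 4/7, the partial sums are K=1: 0.5714, K=2: 0.8980.
K = 2 is the first length at which the sum reaches 0.8913.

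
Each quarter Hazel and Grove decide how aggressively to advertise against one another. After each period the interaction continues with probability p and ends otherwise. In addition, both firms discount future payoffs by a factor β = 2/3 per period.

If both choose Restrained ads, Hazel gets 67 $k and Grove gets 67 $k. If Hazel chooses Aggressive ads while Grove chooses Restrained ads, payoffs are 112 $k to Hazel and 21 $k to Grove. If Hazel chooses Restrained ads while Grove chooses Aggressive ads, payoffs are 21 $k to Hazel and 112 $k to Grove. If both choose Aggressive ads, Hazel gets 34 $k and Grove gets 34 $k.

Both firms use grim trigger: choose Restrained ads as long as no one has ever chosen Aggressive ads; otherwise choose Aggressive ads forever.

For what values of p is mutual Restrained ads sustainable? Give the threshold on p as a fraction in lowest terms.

With continuation probability p and discount β, the effective per-period discount factor is βp.
Grim-trigger IC: βp ≥ (112−67)/(112−34) = 15/26.
So p ≥ (15/26)/(2/3) = 45/52.

45/52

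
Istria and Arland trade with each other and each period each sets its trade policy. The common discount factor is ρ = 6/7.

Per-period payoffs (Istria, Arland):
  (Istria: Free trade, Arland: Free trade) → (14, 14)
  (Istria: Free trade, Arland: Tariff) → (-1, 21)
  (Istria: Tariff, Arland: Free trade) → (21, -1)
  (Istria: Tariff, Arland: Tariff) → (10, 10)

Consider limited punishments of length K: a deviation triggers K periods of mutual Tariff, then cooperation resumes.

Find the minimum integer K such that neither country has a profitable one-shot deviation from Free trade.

3

No profitable deviation requires (14−10)(ρ+…+ρ^K) ≥ 21−14, i.e. ρ+…+ρ^K ≥ 7/4 ≈ 1.7500.
With ρ = 6/7, the partial sums are K=1: 0.8571, K=2: 1.5918, K=3: 2.2216.
K = 3 is the first length at which the sum reaches 1.7500.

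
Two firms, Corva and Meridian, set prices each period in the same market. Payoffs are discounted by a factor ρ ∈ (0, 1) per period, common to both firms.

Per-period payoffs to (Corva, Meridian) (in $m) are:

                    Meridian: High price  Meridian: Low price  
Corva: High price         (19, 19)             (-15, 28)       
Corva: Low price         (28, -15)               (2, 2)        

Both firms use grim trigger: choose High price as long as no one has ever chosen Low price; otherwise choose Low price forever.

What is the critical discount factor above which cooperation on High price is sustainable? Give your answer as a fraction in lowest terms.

9/26

One-period gain from deviating is 28 − 19 = 9. The loss is 19 − 2 = 17 in every subsequent period, with present value 17·ρ/(1−ρ).
Deviation is unprofitable when 17·ρ/(1−ρ) ≥ 9, i.e. ρ/(1−ρ) ≥ 9/17.
Equivalently ρ ≥ 9/(9+17) = 9/26.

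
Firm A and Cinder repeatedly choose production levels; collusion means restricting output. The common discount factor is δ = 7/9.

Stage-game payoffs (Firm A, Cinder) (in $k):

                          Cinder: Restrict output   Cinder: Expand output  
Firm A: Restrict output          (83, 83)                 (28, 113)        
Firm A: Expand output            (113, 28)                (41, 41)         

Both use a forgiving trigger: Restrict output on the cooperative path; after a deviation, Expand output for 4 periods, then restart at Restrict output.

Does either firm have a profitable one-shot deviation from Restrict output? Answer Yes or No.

IC: δ+…+δ^4 ≥ (113−83)/(83−41) = 5/7.
At δ = 7/9: partial sum = 2.2192 ≥ 0.7143. Cooperation sustainable.

No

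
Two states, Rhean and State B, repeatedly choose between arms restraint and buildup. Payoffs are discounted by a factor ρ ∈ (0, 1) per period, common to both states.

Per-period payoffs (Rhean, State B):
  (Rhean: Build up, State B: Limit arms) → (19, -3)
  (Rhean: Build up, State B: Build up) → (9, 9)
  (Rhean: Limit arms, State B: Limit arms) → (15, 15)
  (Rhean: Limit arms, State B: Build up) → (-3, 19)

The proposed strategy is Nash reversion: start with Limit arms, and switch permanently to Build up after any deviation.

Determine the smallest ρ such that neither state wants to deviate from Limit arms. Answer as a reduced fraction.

Cooperation forever yields 15 each period: 15/(1−ρ).
Deviating yields 19 once, then 9 forever: 19 + 9ρ/(1−ρ).
No profitable deviation requires 15/(1−ρ) ≥ 19 + 9ρ/(1−ρ).
Multiplying by (1−ρ): 15 ≥ 19(1−ρ) + 9ρ = 19 − 10ρ.
So 10ρ ≥ 4, i.e. ρ ≥ 4/10 = 2/5.

2/5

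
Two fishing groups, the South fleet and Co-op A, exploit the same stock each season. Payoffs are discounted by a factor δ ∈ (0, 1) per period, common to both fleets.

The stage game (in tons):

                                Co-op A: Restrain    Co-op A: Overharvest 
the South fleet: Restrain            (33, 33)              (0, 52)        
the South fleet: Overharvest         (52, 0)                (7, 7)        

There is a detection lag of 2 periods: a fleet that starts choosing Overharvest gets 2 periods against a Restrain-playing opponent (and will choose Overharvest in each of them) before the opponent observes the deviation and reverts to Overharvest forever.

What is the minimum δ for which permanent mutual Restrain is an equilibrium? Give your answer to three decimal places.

Deviating for the 2 undetected periods gains 52−33 = 19 per period over cooperation, then loses 33−7 = 26 per period forever once punishment starts.
Gain: 19(1 + δ + … + δ^1); loss: 26·δ^2/(1−δ).
No profitable deviation ⇔ 19(1−δ^2) ≤ 26·δ^2, i.e. δ^2 ≥ 19/(19+26) = 19/45.
Hence δ ≥ (19/45)^(1/2) ≈ 0.650.

0.650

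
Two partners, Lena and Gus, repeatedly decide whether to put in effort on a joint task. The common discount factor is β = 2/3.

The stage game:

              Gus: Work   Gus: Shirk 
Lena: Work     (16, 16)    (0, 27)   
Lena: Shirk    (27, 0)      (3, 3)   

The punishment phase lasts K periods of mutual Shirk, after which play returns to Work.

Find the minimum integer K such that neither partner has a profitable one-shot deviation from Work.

2

IC: β(1−β^K)/(1−β) ≥ (27−16)/(16−3) = 11/13.
With β = 2/3: need 1 − β^K ≥ 11/13·(1−2/3)/(2/3), i.e. β^K ≤ 0.5769.
Since (2/3)^1 = 0.6667 and (2/3)^2 = 0.4444, the smallest such K is 2.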